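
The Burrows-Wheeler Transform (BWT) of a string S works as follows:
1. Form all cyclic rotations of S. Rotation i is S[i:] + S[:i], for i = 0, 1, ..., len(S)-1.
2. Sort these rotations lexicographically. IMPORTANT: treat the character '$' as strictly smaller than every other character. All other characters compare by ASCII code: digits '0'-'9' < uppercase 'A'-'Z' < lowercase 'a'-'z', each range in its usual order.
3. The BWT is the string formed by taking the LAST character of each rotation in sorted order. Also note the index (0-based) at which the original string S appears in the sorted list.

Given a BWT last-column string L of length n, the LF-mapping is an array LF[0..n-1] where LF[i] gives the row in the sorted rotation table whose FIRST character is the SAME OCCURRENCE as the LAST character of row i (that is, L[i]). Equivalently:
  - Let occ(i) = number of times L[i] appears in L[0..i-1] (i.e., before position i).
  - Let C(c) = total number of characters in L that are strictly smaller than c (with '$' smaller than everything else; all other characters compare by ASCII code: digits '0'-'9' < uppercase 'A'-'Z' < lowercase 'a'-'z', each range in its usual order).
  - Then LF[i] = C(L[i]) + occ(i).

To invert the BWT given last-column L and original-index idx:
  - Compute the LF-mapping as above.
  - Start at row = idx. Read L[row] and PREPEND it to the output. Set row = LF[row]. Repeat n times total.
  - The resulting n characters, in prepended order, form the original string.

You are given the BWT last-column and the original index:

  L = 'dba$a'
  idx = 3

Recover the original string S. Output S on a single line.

Answer: baad$

Derivation:
LF mapping: 4 3 1 0 2
Walk LF starting at row 3, prepending L[row]:
  step 1: row=3, L[3]='$', prepend. Next row=LF[3]=0
  step 2: row=0, L[0]='d', prepend. Next row=LF[0]=4
  step 3: row=4, L[4]='a', prepend. Next row=LF[4]=2
  step 4: row=2, L[2]='a', prepend. Next row=LF[2]=1
  step 5: row=1, L[1]='b', prepend. Next row=LF[1]=3
Reversed output: baad$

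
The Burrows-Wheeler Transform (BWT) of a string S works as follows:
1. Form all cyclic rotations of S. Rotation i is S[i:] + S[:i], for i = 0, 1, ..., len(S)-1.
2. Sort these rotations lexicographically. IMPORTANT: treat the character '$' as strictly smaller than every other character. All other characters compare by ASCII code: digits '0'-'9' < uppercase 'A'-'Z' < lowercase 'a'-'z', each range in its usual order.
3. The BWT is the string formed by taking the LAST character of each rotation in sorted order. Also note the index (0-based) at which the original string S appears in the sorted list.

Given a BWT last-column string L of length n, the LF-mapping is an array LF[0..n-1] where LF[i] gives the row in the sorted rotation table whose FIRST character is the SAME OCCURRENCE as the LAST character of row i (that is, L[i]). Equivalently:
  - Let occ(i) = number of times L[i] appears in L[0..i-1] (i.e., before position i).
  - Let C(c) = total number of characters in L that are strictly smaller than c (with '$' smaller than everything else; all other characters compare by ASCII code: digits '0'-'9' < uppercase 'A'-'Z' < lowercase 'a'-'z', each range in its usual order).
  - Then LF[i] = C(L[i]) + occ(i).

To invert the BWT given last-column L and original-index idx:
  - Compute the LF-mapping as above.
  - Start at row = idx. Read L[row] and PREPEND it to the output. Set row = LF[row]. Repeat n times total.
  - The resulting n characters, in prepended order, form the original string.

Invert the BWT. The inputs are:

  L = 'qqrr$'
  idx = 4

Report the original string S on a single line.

LF mapping: 1 2 3 4 0
Walk LF starting at row 4, prepending L[row]:
  step 1: row=4, L[4]='$', prepend. Next row=LF[4]=0
  step 2: row=0, L[0]='q', prepend. Next row=LF[0]=1
  step 3: row=1, L[1]='q', prepend. Next row=LF[1]=2
  step 4: row=2, L[2]='r', prepend. Next row=LF[2]=3
  step 5: row=3, L[3]='r', prepend. Next row=LF[3]=4
Reversed output: rrqq$

Answer: rrqq$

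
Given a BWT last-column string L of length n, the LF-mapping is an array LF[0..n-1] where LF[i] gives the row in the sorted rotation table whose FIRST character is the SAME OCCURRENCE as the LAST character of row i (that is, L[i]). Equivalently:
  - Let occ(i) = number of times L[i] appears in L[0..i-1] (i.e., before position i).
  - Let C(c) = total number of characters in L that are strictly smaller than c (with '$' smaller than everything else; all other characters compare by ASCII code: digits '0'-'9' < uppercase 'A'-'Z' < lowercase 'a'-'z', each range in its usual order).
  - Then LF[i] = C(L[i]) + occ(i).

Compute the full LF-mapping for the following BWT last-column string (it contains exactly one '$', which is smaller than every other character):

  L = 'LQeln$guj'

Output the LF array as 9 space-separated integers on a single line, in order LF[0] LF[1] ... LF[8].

Answer: 1 2 3 6 7 0 4 8 5

Derivation:
Char counts: '$':1, 'L':1, 'Q':1, 'e':1, 'g':1, 'j':1, 'l':1, 'n':1, 'u':1
C (first-col start): C('$')=0, C('L')=1, C('Q')=2, C('e')=3, C('g')=4, C('j')=5, C('l')=6, C('n')=7, C('u')=8
L[0]='L': occ=0, LF[0]=C('L')+0=1+0=1
L[1]='Q': occ=0, LF[1]=C('Q')+0=2+0=2
L[2]='e': occ=0, LF[2]=C('e')+0=3+0=3
L[3]='l': occ=0, LF[3]=C('l')+0=6+0=6
L[4]='n': occ=0, LF[4]=C('n')+0=7+0=7
L[5]='$': occ=0, LF[5]=C('$')+0=0+0=0
L[6]='g': occ=0, LF[6]=C('g')+0=4+0=4
L[7]='u': occ=0, LF[7]=C('u')+0=8+0=8
L[8]='j': occ=0, LF[8]=C('j')+0=5+0=5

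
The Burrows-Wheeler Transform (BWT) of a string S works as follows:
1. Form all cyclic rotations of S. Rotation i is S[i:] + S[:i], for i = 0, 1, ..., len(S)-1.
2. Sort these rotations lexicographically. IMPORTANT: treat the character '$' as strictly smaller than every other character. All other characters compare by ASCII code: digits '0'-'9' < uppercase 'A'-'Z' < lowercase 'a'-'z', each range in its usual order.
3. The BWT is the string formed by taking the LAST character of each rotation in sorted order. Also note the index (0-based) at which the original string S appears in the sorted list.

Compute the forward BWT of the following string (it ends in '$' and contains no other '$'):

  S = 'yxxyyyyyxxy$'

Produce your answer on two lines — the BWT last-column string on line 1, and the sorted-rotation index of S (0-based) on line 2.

All 12 rotations (rotation i = S[i:]+S[:i]):
  rot[0] = yxxyyyyyxxy$
  rot[1] = xxyyyyyxxy$y
  rot[2] = xyyyyyxxy$yx
  rot[3] = yyyyyxxy$yxx
  rot[4] = yyyyxxy$yxxy
  rot[5] = yyyxxy$yxxyy
  rot[6] = yyxxy$yxxyyy
  rot[7] = yxxy$yxxyyyy
  rot[8] = xxy$yxxyyyyy
  rot[9] = xy$yxxyyyyyx
  rot[10] = y$yxxyyyyyxx
  rot[11] = $yxxyyyyyxxy
Sorted (with $ < everything):
  sorted[0] = $yxxyyyyyxxy  (last char: 'y')
  sorted[1] = xxy$yxxyyyyy  (last char: 'y')
  sorted[2] = xxyyyyyxxy$y  (last char: 'y')
  sorted[3] = xy$yxxyyyyyx  (last char: 'x')
  sorted[4] = xyyyyyxxy$yx  (last char: 'x')
  sorted[5] = y$yxxyyyyyxx  (last char: 'x')
  sorted[6] = yxxy$yxxyyyy  (last char: 'y')
  sorted[7] = yxxyyyyyxxy$  (last char: '$')
  sorted[8] = yyxxy$yxxyyy  (last char: 'y')
  sorted[9] = yyyxxy$yxxyy  (last char: 'y')
  sorted[10] = yyyyxxy$yxxy  (last char: 'y')
  sorted[11] = yyyyyxxy$yxx  (last char: 'x')
Last column: yyyxxxy$yyyx
Original string S is at sorted index 7

Answer: yyyxxxy$yyyx
7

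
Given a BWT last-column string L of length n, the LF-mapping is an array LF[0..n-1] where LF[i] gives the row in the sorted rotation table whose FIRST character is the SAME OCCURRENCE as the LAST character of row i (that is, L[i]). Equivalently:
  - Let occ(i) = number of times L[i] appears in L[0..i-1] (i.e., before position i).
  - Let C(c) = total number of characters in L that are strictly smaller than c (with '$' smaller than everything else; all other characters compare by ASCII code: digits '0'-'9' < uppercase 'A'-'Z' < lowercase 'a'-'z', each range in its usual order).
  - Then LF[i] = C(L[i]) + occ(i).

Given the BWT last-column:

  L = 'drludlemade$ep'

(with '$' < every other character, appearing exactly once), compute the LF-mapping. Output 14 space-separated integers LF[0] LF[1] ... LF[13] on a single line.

Char counts: '$':1, 'a':1, 'd':3, 'e':3, 'l':2, 'm':1, 'p':1, 'r':1, 'u':1
C (first-col start): C('$')=0, C('a')=1, C('d')=2, C('e')=5, C('l')=8, C('m')=10, C('p')=11, C('r')=12, C('u')=13
L[0]='d': occ=0, LF[0]=C('d')+0=2+0=2
L[1]='r': occ=0, LF[1]=C('r')+0=12+0=12
L[2]='l': occ=0, LF[2]=C('l')+0=8+0=8
L[3]='u': occ=0, LF[3]=C('u')+0=13+0=13
L[4]='d': occ=1, LF[4]=C('d')+1=2+1=3
L[5]='l': occ=1, LF[5]=C('l')+1=8+1=9
L[6]='e': occ=0, LF[6]=C('e')+0=5+0=5
L[7]='m': occ=0, LF[7]=C('m')+0=10+0=10
L[8]='a': occ=0, LF[8]=C('a')+0=1+0=1
L[9]='d': occ=2, LF[9]=C('d')+2=2+2=4
L[10]='e': occ=1, LF[10]=C('e')+1=5+1=6
L[11]='$': occ=0, LF[11]=C('$')+0=0+0=0
L[12]='e': occ=2, LF[12]=C('e')+2=5+2=7
L[13]='p': occ=0, LF[13]=C('p')+0=11+0=11

Answer: 2 12 8 13 3 9 5 10 1 4 6 0 7 11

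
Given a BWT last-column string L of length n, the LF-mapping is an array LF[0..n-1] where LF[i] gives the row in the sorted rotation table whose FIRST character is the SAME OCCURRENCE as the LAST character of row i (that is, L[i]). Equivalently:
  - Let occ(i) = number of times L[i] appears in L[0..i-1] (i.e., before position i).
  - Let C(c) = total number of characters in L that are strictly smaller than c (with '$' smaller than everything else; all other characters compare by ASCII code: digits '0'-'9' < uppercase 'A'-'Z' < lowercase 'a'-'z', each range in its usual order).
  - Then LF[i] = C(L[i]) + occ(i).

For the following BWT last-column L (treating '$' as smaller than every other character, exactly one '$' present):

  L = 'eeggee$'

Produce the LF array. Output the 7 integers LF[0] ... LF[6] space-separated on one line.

Char counts: '$':1, 'e':4, 'g':2
C (first-col start): C('$')=0, C('e')=1, C('g')=5
L[0]='e': occ=0, LF[0]=C('e')+0=1+0=1
L[1]='e': occ=1, LF[1]=C('e')+1=1+1=2
L[2]='g': occ=0, LF[2]=C('g')+0=5+0=5
L[3]='g': occ=1, LF[3]=C('g')+1=5+1=6
L[4]='e': occ=2, LF[4]=C('e')+2=1+2=3
L[5]='e': occ=3, LF[5]=C('e')+3=1+3=4
L[6]='$': occ=0, LF[6]=C('$')+0=0+0=0

Answer: 1 2 5 6 3 4 0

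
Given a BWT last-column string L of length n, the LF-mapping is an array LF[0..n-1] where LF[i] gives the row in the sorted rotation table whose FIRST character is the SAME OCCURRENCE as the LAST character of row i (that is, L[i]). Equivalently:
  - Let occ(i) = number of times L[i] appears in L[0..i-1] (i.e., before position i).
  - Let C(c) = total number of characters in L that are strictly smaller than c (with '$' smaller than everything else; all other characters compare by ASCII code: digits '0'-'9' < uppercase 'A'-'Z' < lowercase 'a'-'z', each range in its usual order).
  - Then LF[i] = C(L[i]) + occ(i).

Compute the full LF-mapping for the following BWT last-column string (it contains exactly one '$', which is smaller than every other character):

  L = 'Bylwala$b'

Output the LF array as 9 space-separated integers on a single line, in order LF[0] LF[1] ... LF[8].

Char counts: '$':1, 'B':1, 'a':2, 'b':1, 'l':2, 'w':1, 'y':1
C (first-col start): C('$')=0, C('B')=1, C('a')=2, C('b')=4, C('l')=5, C('w')=7, C('y')=8
L[0]='B': occ=0, LF[0]=C('B')+0=1+0=1
L[1]='y': occ=0, LF[1]=C('y')+0=8+0=8
L[2]='l': occ=0, LF[2]=C('l')+0=5+0=5
L[3]='w': occ=0, LF[3]=C('w')+0=7+0=7
L[4]='a': occ=0, LF[4]=C('a')+0=2+0=2
L[5]='l': occ=1, LF[5]=C('l')+1=5+1=6
L[6]='a': occ=1, LF[6]=C('a')+1=2+1=3
L[7]='$': occ=0, LF[7]=C('$')+0=0+0=0
L[8]='b': occ=0, LF[8]=C('b')+0=4+0=4

Answer: 1 8 5 7 2 6 3 0 4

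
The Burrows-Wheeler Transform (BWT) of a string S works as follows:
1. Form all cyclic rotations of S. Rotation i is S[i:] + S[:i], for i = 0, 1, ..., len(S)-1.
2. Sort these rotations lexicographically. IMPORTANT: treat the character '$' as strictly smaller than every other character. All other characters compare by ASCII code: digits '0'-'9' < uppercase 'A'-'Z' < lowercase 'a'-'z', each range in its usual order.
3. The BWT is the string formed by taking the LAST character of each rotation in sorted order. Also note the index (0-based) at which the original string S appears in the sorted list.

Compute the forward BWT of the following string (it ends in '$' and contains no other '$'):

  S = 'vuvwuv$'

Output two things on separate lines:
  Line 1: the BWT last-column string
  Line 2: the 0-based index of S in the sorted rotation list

All 7 rotations (rotation i = S[i:]+S[:i]):
  rot[0] = vuvwuv$
  rot[1] = uvwuv$v
  rot[2] = vwuv$vu
  rot[3] = wuv$vuv
  rot[4] = uv$vuvw
  rot[5] = v$vuvwu
  rot[6] = $vuvwuv
Sorted (with $ < everything):
  sorted[0] = $vuvwuv  (last char: 'v')
  sorted[1] = uv$vuvw  (last char: 'w')
  sorted[2] = uvwuv$v  (last char: 'v')
  sorted[3] = v$vuvwu  (last char: 'u')
  sorted[4] = vuvwuv$  (last char: '$')
  sorted[5] = vwuv$vu  (last char: 'u')
  sorted[6] = wuv$vuv  (last char: 'v')
Last column: vwvu$uv
Original string S is at sorted index 4

Answer: vwvu$uv
4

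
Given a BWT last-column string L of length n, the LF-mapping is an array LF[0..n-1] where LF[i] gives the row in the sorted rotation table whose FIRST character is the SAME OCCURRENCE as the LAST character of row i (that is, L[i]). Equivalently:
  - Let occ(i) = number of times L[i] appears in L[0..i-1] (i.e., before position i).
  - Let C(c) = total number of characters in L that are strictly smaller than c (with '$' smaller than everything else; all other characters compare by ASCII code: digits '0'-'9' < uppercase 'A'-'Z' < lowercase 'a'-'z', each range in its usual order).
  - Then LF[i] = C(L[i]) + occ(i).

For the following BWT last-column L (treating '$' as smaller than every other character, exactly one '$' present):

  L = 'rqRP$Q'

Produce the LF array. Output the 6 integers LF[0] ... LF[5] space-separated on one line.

Answer: 5 4 3 1 0 2

Derivation:
Char counts: '$':1, 'P':1, 'Q':1, 'R':1, 'q':1, 'r':1
C (first-col start): C('$')=0, C('P')=1, C('Q')=2, C('R')=3, C('q')=4, C('r')=5
L[0]='r': occ=0, LF[0]=C('r')+0=5+0=5
L[1]='q': occ=0, LF[1]=C('q')+0=4+0=4
L[2]='R': occ=0, LF[2]=C('R')+0=3+0=3
L[3]='P': occ=0, LF[3]=C('P')+0=1+0=1
L[4]='$': occ=0, LF[4]=C('$')+0=0+0=0
L[5]='Q': occ=0, LF[5]=C('Q')+0=2+0=2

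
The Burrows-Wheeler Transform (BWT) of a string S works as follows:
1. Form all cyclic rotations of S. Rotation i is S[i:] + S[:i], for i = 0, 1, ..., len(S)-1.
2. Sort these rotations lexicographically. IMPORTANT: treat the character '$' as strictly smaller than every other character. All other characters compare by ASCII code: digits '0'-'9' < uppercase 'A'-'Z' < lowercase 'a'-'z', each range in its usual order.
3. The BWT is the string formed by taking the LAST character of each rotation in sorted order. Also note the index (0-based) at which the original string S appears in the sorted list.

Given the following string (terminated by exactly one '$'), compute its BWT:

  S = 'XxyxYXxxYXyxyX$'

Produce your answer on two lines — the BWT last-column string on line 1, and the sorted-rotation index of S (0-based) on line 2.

Answer: XyY$YxxyxXyXxxX
3

Derivation:
All 15 rotations (rotation i = S[i:]+S[:i]):
  rot[0] = XxyxYXxxYXyxyX$
  rot[1] = xyxYXxxYXyxyX$X
  rot[2] = yxYXxxYXyxyX$Xx
  rot[3] = xYXxxYXyxyX$Xxy
  rot[4] = YXxxYXyxyX$Xxyx
  rot[5] = XxxYXyxyX$XxyxY
  rot[6] = xxYXyxyX$XxyxYX
  rot[7] = xYXyxyX$XxyxYXx
  rot[8] = YXyxyX$XxyxYXxx
  rot[9] = XyxyX$XxyxYXxxY
  rot[10] = yxyX$XxyxYXxxYX
  rot[11] = xyX$XxyxYXxxYXy
  rot[12] = yX$XxyxYXxxYXyx
  rot[13] = X$XxyxYXxxYXyxy
  rot[14] = $XxyxYXxxYXyxyX
Sorted (with $ < everything):
  sorted[0] = $XxyxYXxxYXyxyX  (last char: 'X')
  sorted[1] = X$XxyxYXxxYXyxy  (last char: 'y')
  sorted[2] = XxxYXyxyX$XxyxY  (last char: 'Y')
  sorted[3] = XxyxYXxxYXyxyX$  (last char: '$')
  sorted[4] = XyxyX$XxyxYXxxY  (last char: 'Y')
  sorted[5] = YXxxYXyxyX$Xxyx  (last char: 'x')
  sorted[6] = YXyxyX$XxyxYXxx  (last char: 'x')
  sorted[7] = xYXxxYXyxyX$Xxy  (last char: 'y')
  sorted[8] = xYXyxyX$XxyxYXx  (last char: 'x')
  sorted[9] = xxYXyxyX$XxyxYX  (last char: 'X')
  sorted[10] = xyX$XxyxYXxxYXy  (last char: 'y')
  sorted[11] = xyxYXxxYXyxyX$X  (last char: 'X')
  sorted[12] = yX$XxyxYXxxYXyx  (last char: 'x')
  sorted[13] = yxYXxxYXyxyX$Xx  (last char: 'x')
  sorted[14] = yxyX$XxyxYXxxYX  (last char: 'X')
Last column: XyY$YxxyxXyXxxX
Original string S is at sorted index 3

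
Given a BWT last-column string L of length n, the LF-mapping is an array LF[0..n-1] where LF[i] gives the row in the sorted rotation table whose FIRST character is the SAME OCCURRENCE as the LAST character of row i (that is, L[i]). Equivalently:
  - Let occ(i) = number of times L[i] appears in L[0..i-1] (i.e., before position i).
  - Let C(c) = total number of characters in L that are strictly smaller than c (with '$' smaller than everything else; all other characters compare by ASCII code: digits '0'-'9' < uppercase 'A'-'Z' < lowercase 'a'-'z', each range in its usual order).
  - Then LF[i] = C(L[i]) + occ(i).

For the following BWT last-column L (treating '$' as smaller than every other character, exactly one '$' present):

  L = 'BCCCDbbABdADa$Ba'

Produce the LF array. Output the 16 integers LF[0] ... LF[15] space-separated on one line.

Answer: 3 6 7 8 9 13 14 1 4 15 2 10 11 0 5 12

Derivation:
Char counts: '$':1, 'A':2, 'B':3, 'C':3, 'D':2, 'a':2, 'b':2, 'd':1
C (first-col start): C('$')=0, C('A')=1, C('B')=3, C('C')=6, C('D')=9, C('a')=11, C('b')=13, C('d')=15
L[0]='B': occ=0, LF[0]=C('B')+0=3+0=3
L[1]='C': occ=0, LF[1]=C('C')+0=6+0=6
L[2]='C': occ=1, LF[2]=C('C')+1=6+1=7
L[3]='C': occ=2, LF[3]=C('C')+2=6+2=8
L[4]='D': occ=0, LF[4]=C('D')+0=9+0=9
L[5]='b': occ=0, LF[5]=C('b')+0=13+0=13
L[6]='b': occ=1, LF[6]=C('b')+1=13+1=14
L[7]='A': occ=0, LF[7]=C('A')+0=1+0=1
L[8]='B': occ=1, LF[8]=C('B')+1=3+1=4
L[9]='d': occ=0, LF[9]=C('d')+0=15+0=15
L[10]='A': occ=1, LF[10]=C('A')+1=1+1=2
L[11]='D': occ=1, LF[11]=C('D')+1=9+1=10
L[12]='a': occ=0, LF[12]=C('a')+0=11+0=11
L[13]='$': occ=0, LF[13]=C('$')+0=0+0=0
L[14]='B': occ=2, LF[14]=C('B')+2=3+2=5
L[15]='a': occ=1, LF[15]=C('a')+1=11+1=12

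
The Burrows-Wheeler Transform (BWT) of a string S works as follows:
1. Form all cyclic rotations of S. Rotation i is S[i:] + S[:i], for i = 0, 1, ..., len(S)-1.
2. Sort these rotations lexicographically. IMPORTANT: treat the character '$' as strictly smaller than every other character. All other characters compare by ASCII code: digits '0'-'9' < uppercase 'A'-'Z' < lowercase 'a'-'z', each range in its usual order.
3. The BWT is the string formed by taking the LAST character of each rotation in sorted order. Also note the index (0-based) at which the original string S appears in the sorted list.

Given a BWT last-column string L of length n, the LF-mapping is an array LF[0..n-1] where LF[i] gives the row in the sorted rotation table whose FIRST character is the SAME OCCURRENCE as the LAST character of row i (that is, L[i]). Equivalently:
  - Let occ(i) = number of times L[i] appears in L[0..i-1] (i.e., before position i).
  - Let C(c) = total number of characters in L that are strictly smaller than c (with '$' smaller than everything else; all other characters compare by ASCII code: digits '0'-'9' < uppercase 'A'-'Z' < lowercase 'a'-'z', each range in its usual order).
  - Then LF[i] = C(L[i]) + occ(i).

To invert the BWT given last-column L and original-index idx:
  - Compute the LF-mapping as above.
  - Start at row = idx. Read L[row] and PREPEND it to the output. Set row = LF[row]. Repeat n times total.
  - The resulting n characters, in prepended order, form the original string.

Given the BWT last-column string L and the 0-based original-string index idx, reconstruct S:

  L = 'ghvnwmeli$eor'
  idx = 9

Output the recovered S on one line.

LF mapping: 3 4 11 8 12 7 1 6 5 0 2 9 10
Walk LF starting at row 9, prepending L[row]:
  step 1: row=9, L[9]='$', prepend. Next row=LF[9]=0
  step 2: row=0, L[0]='g', prepend. Next row=LF[0]=3
  step 3: row=3, L[3]='n', prepend. Next row=LF[3]=8
  step 4: row=8, L[8]='i', prepend. Next row=LF[8]=5
  step 5: row=5, L[5]='m', prepend. Next row=LF[5]=7
  step 6: row=7, L[7]='l', prepend. Next row=LF[7]=6
  step 7: row=6, L[6]='e', prepend. Next row=LF[6]=1
  step 8: row=1, L[1]='h', prepend. Next row=LF[1]=4
  step 9: row=4, L[4]='w', prepend. Next row=LF[4]=12
  step 10: row=12, L[12]='r', prepend. Next row=LF[12]=10
  step 11: row=10, L[10]='e', prepend. Next row=LF[10]=2
  step 12: row=2, L[2]='v', prepend. Next row=LF[2]=11
  step 13: row=11, L[11]='o', prepend. Next row=LF[11]=9
Reversed output: overwhelming$

Answer: overwhelming$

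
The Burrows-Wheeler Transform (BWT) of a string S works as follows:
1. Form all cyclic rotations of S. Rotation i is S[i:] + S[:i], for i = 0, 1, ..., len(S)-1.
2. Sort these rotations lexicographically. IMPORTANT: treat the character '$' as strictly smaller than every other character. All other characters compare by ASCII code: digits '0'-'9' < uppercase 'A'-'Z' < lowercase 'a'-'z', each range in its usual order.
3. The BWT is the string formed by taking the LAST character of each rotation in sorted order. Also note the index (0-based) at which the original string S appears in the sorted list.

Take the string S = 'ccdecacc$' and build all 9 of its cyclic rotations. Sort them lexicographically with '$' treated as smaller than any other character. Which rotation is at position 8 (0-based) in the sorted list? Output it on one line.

All 9 rotations (rotation i = S[i:]+S[:i]):
  rot[0] = ccdecacc$
  rot[1] = cdecacc$c
  rot[2] = decacc$cc
  rot[3] = ecacc$ccd
  rot[4] = cacc$ccde
  rot[5] = acc$ccdec
  rot[6] = cc$ccdeca
  rot[7] = c$ccdecac
  rot[8] = $ccdecacc
Sorted (with $ < everything):
  sorted[0] = $ccdecacc
  sorted[1] = acc$ccdec
  sorted[2] = c$ccdecac
  sorted[3] = cacc$ccde
  sorted[4] = cc$ccdeca
  sorted[5] = ccdecacc$
  sorted[6] = cdecacc$c
  sorted[7] = decacc$cc
  sorted[8] = ecacc$ccd
sorted[8] = ecacc$ccd

Answer: ecacc$ccd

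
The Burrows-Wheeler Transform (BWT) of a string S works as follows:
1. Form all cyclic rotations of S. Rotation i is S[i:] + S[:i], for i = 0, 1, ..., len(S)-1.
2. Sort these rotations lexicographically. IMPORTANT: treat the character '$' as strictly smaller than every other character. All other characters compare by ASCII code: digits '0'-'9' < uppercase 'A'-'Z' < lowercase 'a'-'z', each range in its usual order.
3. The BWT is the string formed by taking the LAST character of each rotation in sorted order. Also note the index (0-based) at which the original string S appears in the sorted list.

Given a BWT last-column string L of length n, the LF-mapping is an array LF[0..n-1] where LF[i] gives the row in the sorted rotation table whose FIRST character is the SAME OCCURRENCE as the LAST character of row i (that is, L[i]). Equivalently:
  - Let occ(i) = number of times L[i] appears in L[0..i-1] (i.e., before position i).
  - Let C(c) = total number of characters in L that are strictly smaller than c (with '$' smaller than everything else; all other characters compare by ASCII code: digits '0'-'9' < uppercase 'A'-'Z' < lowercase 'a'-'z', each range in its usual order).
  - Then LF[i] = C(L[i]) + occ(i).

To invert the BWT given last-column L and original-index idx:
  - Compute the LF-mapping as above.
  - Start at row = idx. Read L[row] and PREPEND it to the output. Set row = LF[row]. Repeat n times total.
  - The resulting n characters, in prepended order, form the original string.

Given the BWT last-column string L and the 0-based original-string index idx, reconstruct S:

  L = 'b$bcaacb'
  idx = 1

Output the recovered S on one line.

LF mapping: 3 0 4 6 1 2 7 5
Walk LF starting at row 1, prepending L[row]:
  step 1: row=1, L[1]='$', prepend. Next row=LF[1]=0
  step 2: row=0, L[0]='b', prepend. Next row=LF[0]=3
  step 3: row=3, L[3]='c', prepend. Next row=LF[3]=6
  step 4: row=6, L[6]='c', prepend. Next row=LF[6]=7
  step 5: row=7, L[7]='b', prepend. Next row=LF[7]=5
  step 6: row=5, L[5]='a', prepend. Next row=LF[5]=2
  step 7: row=2, L[2]='b', prepend. Next row=LF[2]=4
  step 8: row=4, L[4]='a', prepend. Next row=LF[4]=1
Reversed output: ababccb$

Answer: ababccb$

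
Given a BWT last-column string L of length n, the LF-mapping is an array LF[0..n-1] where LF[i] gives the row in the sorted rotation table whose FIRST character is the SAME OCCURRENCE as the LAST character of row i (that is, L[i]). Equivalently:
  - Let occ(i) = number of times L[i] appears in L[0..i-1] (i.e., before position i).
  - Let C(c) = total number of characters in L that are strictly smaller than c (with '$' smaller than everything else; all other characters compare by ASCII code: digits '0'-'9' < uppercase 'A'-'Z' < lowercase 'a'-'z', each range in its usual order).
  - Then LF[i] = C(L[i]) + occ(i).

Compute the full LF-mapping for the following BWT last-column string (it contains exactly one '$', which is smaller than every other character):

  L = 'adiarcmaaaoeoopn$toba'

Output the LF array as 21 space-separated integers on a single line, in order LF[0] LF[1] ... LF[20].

Char counts: '$':1, 'a':6, 'b':1, 'c':1, 'd':1, 'e':1, 'i':1, 'm':1, 'n':1, 'o':4, 'p':1, 'r':1, 't':1
C (first-col start): C('$')=0, C('a')=1, C('b')=7, C('c')=8, C('d')=9, C('e')=10, C('i')=11, C('m')=12, C('n')=13, C('o')=14, C('p')=18, C('r')=19, C('t')=20
L[0]='a': occ=0, LF[0]=C('a')+0=1+0=1
L[1]='d': occ=0, LF[1]=C('d')+0=9+0=9
L[2]='i': occ=0, LF[2]=C('i')+0=11+0=11
L[3]='a': occ=1, LF[3]=C('a')+1=1+1=2
L[4]='r': occ=0, LF[4]=C('r')+0=19+0=19
L[5]='c': occ=0, LF[5]=C('c')+0=8+0=8
L[6]='m': occ=0, LF[6]=C('m')+0=12+0=12
L[7]='a': occ=2, LF[7]=C('a')+2=1+2=3
L[8]='a': occ=3, LF[8]=C('a')+3=1+3=4
L[9]='a': occ=4, LF[9]=C('a')+4=1+4=5
L[10]='o': occ=0, LF[10]=C('o')+0=14+0=14
L[11]='e': occ=0, LF[11]=C('e')+0=10+0=10
L[12]='o': occ=1, LF[12]=C('o')+1=14+1=15
L[13]='o': occ=2, LF[13]=C('o')+2=14+2=16
L[14]='p': occ=0, LF[14]=C('p')+0=18+0=18
L[15]='n': occ=0, LF[15]=C('n')+0=13+0=13
L[16]='$': occ=0, LF[16]=C('$')+0=0+0=0
L[17]='t': occ=0, LF[17]=C('t')+0=20+0=20
L[18]='o': occ=3, LF[18]=C('o')+3=14+3=17
L[19]='b': occ=0, LF[19]=C('b')+0=7+0=7
L[20]='a': occ=5, LF[20]=C('a')+5=1+5=6

Answer: 1 9 11 2 19 8 12 3 4 5 14 10 15 16 18 13 0 20 17 7 6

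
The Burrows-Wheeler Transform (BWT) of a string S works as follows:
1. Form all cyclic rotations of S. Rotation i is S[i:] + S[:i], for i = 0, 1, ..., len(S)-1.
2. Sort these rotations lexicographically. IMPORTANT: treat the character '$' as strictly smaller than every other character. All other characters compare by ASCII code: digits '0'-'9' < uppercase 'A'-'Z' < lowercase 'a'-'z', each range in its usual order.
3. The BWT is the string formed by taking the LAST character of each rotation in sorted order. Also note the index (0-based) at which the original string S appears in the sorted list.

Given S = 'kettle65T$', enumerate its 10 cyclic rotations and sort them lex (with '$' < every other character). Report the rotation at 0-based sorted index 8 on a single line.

Answer: tle65T$ket

Derivation:
All 10 rotations (rotation i = S[i:]+S[:i]):
  rot[0] = kettle65T$
  rot[1] = ettle65T$k
  rot[2] = ttle65T$ke
  rot[3] = tle65T$ket
  rot[4] = le65T$kett
  rot[5] = e65T$kettl
  rot[6] = 65T$kettle
  rot[7] = 5T$kettle6
  rot[8] = T$kettle65
  rot[9] = $kettle65T
Sorted (with $ < everything):
  sorted[0] = $kettle65T
  sorted[1] = 5T$kettle6
  sorted[2] = 65T$kettle
  sorted[3] = T$kettle65
  sorted[4] = e65T$kettl
  sorted[5] = ettle65T$k
  sorted[6] = kettle65T$
  sorted[7] = le65T$kett
  sorted[8] = tle65T$ket
  sorted[9] = ttle65T$ke
sorted[8] = tle65T$ket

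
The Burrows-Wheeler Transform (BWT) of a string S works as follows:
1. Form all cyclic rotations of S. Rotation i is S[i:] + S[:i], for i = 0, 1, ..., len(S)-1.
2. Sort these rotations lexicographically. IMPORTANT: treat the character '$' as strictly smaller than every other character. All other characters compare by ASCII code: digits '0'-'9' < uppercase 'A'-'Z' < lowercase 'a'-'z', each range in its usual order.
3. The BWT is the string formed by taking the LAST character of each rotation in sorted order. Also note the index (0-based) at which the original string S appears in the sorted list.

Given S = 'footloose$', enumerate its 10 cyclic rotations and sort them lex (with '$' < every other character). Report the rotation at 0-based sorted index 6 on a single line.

All 10 rotations (rotation i = S[i:]+S[:i]):
  rot[0] = footloose$
  rot[1] = ootloose$f
  rot[2] = otloose$fo
  rot[3] = tloose$foo
  rot[4] = loose$foot
  rot[5] = oose$footl
  rot[6] = ose$footlo
  rot[7] = se$footloo
  rot[8] = e$footloos
  rot[9] = $footloose
Sorted (with $ < everything):
  sorted[0] = $footloose
  sorted[1] = e$footloos
  sorted[2] = footloose$
  sorted[3] = loose$foot
  sorted[4] = oose$footl
  sorted[5] = ootloose$f
  sorted[6] = ose$footlo
  sorted[7] = otloose$fo
  sorted[8] = se$footloo
  sorted[9] = tloose$foo
sorted[6] = ose$footlo

Answer: ose$footlo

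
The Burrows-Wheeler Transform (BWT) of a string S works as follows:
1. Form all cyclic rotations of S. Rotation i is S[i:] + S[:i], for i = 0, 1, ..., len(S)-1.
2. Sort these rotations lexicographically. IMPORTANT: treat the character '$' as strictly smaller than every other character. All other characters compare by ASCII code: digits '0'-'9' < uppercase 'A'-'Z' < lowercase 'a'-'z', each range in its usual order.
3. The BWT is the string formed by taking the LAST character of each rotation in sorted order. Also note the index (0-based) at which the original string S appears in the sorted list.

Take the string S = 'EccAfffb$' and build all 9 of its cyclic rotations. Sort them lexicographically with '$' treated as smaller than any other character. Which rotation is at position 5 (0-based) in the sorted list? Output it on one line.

Answer: ccAfffb$E

Derivation:
All 9 rotations (rotation i = S[i:]+S[:i]):
  rot[0] = EccAfffb$
  rot[1] = ccAfffb$E
  rot[2] = cAfffb$Ec
  rot[3] = Afffb$Ecc
  rot[4] = fffb$EccA
  rot[5] = ffb$EccAf
  rot[6] = fb$EccAff
  rot[7] = b$EccAfff
  rot[8] = $EccAfffb
Sorted (with $ < everything):
  sorted[0] = $EccAfffb
  sorted[1] = Afffb$Ecc
  sorted[2] = EccAfffb$
  sorted[3] = b$EccAfff
  sorted[4] = cAfffb$Ec
  sorted[5] = ccAfffb$E
  sorted[6] = fb$EccAff
  sorted[7] = ffb$EccAf
  sorted[8] = fffb$EccA
sorted[5] = ccAfffb$E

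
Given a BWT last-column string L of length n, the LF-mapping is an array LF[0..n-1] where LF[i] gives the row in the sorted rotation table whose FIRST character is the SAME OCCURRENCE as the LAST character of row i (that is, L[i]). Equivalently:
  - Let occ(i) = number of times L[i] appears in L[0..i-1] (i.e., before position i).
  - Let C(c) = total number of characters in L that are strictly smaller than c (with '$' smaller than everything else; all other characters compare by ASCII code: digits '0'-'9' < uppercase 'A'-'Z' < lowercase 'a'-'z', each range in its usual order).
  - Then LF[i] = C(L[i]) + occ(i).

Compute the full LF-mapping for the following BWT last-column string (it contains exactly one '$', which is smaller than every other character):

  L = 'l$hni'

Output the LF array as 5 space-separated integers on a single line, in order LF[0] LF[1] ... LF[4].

Char counts: '$':1, 'h':1, 'i':1, 'l':1, 'n':1
C (first-col start): C('$')=0, C('h')=1, C('i')=2, C('l')=3, C('n')=4
L[0]='l': occ=0, LF[0]=C('l')+0=3+0=3
L[1]='$': occ=0, LF[1]=C('$')+0=0+0=0
L[2]='h': occ=0, LF[2]=C('h')+0=1+0=1
L[3]='n': occ=0, LF[3]=C('n')+0=4+0=4
L[4]='i': occ=0, LF[4]=C('i')+0=2+0=2

Answer: 3 0 1 4 2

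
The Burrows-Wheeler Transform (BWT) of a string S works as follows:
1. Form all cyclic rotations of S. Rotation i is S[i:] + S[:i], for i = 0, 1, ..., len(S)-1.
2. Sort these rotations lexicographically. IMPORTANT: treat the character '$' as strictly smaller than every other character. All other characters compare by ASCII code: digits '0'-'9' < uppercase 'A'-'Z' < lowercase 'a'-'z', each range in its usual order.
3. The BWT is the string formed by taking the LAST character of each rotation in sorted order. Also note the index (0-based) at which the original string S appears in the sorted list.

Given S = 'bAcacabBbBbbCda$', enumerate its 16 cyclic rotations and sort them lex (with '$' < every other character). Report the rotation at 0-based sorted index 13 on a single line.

Answer: cabBbBbbCda$bAca

Derivation:
All 16 rotations (rotation i = S[i:]+S[:i]):
  rot[0] = bAcacabBbBbbCda$
  rot[1] = AcacabBbBbbCda$b
  rot[2] = cacabBbBbbCda$bA
  rot[3] = acabBbBbbCda$bAc
  rot[4] = cabBbBbbCda$bAca
  rot[5] = abBbBbbCda$bAcac
  rot[6] = bBbBbbCda$bAcaca
  rot[7] = BbBbbCda$bAcacab
  rot[8] = bBbbCda$bAcacabB
  rot[9] = BbbCda$bAcacabBb
  rot[10] = bbCda$bAcacabBbB
  rot[11] = bCda$bAcacabBbBb
  rot[12] = Cda$bAcacabBbBbb
  rot[13] = da$bAcacabBbBbbC
  rot[14] = a$bAcacabBbBbbCd
  rot[15] = $bAcacabBbBbbCda
Sorted (with $ < everything):
  sorted[0] = $bAcacabBbBbbCda
  sorted[1] = AcacabBbBbbCda$b
  sorted[2] = BbBbbCda$bAcacab
  sorted[3] = BbbCda$bAcacabBb
  sorted[4] = Cda$bAcacabBbBbb
  sorted[5] = a$bAcacabBbBbbCd
  sorted[6] = abBbBbbCda$bAcac
  sorted[7] = acabBbBbbCda$bAc
  sorted[8] = bAcacabBbBbbCda$
  sorted[9] = bBbBbbCda$bAcaca
  sorted[10] = bBbbCda$bAcacabB
  sorted[11] = bCda$bAcacabBbBb
  sorted[12] = bbCda$bAcacabBbB
  sorted[13] = cabBbBbbCda$bAca
  sorted[14] = cacabBbBbbCda$bA
  sorted[15] = da$bAcacabBbBbbC
sorted[13] = cabBbBbbCda$bAca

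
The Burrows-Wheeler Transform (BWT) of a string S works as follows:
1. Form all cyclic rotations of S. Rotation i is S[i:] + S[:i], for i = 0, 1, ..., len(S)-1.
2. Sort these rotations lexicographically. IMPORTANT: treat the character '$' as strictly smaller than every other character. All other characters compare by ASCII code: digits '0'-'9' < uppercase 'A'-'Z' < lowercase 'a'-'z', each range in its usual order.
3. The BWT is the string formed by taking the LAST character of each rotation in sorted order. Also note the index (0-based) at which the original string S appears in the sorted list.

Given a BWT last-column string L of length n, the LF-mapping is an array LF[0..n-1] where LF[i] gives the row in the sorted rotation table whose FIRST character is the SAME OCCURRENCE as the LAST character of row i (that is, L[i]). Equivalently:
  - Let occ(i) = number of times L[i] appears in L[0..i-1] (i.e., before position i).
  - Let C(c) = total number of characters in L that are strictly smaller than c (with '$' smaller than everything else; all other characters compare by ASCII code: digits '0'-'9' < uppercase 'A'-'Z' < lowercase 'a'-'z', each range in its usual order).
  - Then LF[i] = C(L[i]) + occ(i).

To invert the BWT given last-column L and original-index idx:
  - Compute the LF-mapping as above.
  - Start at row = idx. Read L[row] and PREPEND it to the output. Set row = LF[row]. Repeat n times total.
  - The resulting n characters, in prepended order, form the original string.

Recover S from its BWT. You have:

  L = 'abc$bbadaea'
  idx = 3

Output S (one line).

LF mapping: 1 5 8 0 6 7 2 9 3 10 4
Walk LF starting at row 3, prepending L[row]:
  step 1: row=3, L[3]='$', prepend. Next row=LF[3]=0
  step 2: row=0, L[0]='a', prepend. Next row=LF[0]=1
  step 3: row=1, L[1]='b', prepend. Next row=LF[1]=5
  step 4: row=5, L[5]='b', prepend. Next row=LF[5]=7
  step 5: row=7, L[7]='d', prepend. Next row=LF[7]=9
  step 6: row=9, L[9]='e', prepend. Next row=LF[9]=10
  step 7: row=10, L[10]='a', prepend. Next row=LF[10]=4
  step 8: row=4, L[4]='b', prepend. Next row=LF[4]=6
  step 9: row=6, L[6]='a', prepend. Next row=LF[6]=2
  step 10: row=2, L[2]='c', prepend. Next row=LF[2]=8
  step 11: row=8, L[8]='a', prepend. Next row=LF[8]=3
Reversed output: acabaedbba$

Answer: acabaedbba$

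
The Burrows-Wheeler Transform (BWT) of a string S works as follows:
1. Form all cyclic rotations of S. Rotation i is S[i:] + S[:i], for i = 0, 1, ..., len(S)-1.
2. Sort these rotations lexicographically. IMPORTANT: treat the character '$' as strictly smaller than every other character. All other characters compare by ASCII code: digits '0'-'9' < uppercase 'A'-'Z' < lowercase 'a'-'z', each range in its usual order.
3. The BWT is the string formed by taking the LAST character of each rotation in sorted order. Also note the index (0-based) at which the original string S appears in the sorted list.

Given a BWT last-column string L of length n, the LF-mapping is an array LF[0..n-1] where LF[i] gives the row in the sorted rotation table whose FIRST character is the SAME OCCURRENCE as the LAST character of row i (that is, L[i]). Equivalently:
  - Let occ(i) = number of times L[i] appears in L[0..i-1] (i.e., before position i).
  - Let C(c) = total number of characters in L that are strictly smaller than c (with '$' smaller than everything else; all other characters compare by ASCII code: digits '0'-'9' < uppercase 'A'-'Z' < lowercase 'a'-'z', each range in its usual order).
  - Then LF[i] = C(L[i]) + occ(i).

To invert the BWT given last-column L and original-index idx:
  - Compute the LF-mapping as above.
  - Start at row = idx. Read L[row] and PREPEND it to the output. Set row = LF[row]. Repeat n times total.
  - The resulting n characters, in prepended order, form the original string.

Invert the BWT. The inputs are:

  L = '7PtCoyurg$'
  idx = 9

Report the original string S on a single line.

LF mapping: 1 3 7 2 5 9 8 6 4 0
Walk LF starting at row 9, prepending L[row]:
  step 1: row=9, L[9]='$', prepend. Next row=LF[9]=0
  step 2: row=0, L[0]='7', prepend. Next row=LF[0]=1
  step 3: row=1, L[1]='P', prepend. Next row=LF[1]=3
  step 4: row=3, L[3]='C', prepend. Next row=LF[3]=2
  step 5: row=2, L[2]='t', prepend. Next row=LF[2]=7
  step 6: row=7, L[7]='r', prepend. Next row=LF[7]=6
  step 7: row=6, L[6]='u', prepend. Next row=LF[6]=8
  step 8: row=8, L[8]='g', prepend. Next row=LF[8]=4
  step 9: row=4, L[4]='o', prepend. Next row=LF[4]=5
  step 10: row=5, L[5]='y', prepend. Next row=LF[5]=9
Reversed output: yogurtCP7$

Answer: yogurtCP7$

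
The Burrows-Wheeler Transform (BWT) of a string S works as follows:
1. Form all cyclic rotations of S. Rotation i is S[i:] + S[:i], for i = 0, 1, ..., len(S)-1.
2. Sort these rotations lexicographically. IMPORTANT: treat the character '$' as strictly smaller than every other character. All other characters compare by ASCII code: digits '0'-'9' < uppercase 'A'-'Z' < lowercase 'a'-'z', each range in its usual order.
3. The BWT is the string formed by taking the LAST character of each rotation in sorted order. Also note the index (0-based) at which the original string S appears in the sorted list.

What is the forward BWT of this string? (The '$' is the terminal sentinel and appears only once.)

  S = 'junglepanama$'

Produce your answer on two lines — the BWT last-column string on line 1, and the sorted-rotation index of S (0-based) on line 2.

Answer: amnpln$gaauej
6

Derivation:
All 13 rotations (rotation i = S[i:]+S[:i]):
  rot[0] = junglepanama$
  rot[1] = unglepanama$j
  rot[2] = nglepanama$ju
  rot[3] = glepanama$jun
  rot[4] = lepanama$jung
  rot[5] = epanama$jungl
  rot[6] = panama$jungle
  rot[7] = anama$junglep
  rot[8] = nama$junglepa
  rot[9] = ama$junglepan
  rot[10] = ma$junglepana
  rot[11] = a$junglepanam
  rot[12] = $junglepanama
Sorted (with $ < everything):
  sorted[0] = $junglepanama  (last char: 'a')
  sorted[1] = a$junglepanam  (last char: 'm')
  sorted[2] = ama$junglepan  (last char: 'n')
  sorted[3] = anama$junglep  (last char: 'p')
  sorted[4] = epanama$jungl  (last char: 'l')
  sorted[5] = glepanama$jun  (last char: 'n')
  sorted[6] = junglepanama$  (last char: '$')
  sorted[7] = lepanama$jung  (last char: 'g')
  sorted[8] = ma$junglepana  (last char: 'a')
  sorted[9] = nama$junglepa  (last char: 'a')
  sorted[10] = nglepanama$ju  (last char: 'u')
  sorted[11] = panama$jungle  (last char: 'e')
  sorted[12] = unglepanama$j  (last char: 'j')
Last column: amnpln$gaauej
Original string S is at sorted index 6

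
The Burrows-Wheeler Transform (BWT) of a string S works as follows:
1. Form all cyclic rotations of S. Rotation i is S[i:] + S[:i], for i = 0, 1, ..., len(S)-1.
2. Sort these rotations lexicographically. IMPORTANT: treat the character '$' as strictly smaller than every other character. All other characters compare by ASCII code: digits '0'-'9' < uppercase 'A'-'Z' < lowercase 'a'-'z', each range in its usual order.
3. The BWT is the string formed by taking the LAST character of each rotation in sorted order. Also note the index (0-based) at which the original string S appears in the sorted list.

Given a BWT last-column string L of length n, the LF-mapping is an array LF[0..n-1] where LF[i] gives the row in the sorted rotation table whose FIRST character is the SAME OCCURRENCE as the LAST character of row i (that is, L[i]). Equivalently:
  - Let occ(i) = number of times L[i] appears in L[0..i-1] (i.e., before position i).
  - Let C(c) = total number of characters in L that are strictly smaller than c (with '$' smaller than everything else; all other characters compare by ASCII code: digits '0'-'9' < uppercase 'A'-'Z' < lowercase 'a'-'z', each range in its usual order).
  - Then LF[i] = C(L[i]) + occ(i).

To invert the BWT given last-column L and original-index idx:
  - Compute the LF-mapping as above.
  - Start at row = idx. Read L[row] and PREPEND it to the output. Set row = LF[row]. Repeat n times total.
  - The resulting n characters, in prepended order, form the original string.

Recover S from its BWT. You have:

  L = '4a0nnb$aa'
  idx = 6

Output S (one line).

LF mapping: 2 3 1 7 8 6 0 4 5
Walk LF starting at row 6, prepending L[row]:
  step 1: row=6, L[6]='$', prepend. Next row=LF[6]=0
  step 2: row=0, L[0]='4', prepend. Next row=LF[0]=2
  step 3: row=2, L[2]='0', prepend. Next row=LF[2]=1
  step 4: row=1, L[1]='a', prepend. Next row=LF[1]=3
  step 5: row=3, L[3]='n', prepend. Next row=LF[3]=7
  step 6: row=7, L[7]='a', prepend. Next row=LF[7]=4
  step 7: row=4, L[4]='n', prepend. Next row=LF[4]=8
  step 8: row=8, L[8]='a', prepend. Next row=LF[8]=5
  step 9: row=5, L[5]='b', prepend. Next row=LF[5]=6
Reversed output: banana04$

Answer: banana04$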